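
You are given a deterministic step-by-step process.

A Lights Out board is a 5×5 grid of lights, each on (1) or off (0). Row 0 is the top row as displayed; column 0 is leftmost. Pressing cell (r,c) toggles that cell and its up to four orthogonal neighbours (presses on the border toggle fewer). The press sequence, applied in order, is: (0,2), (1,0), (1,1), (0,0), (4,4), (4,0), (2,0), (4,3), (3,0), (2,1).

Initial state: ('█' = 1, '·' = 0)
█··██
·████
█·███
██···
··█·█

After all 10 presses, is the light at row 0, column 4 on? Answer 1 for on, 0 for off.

1

k=0  █··██
·████
█·███
██···
··█·█
k=1  ███·█
·█·██
█·███
██···
··█·█
k=2  ·██·█
█··██
··███
██···
··█·█
k=3  ··█·█
·████
·████
██···
··█·█
k=4  ███·█
█████
·████
██···
··█·█
k=5  ███·█
█████
·████
██··█
··██·
k=6  ███·█
█████
·████
·█··█
████·
k=7  ███·█
·████
█·███
██··█
████·
k=8  ███·█
·████
█·███
██·██
██··█
k=9  ███·█
·████
··███
···██
·█··█
k=10  ███·█
··███
██·██
·█·██
·█··█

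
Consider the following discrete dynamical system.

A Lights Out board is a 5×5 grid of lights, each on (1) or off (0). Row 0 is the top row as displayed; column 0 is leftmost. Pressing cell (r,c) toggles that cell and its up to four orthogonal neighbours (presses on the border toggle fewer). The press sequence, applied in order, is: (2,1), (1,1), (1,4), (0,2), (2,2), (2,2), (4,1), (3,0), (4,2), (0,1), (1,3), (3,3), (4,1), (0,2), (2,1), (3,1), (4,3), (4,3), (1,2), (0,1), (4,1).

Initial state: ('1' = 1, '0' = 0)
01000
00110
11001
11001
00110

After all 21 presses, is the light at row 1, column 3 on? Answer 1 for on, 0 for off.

0) 01000
00110
11001
11001
00110
1) 01000
01110
00101
10001
00110
2) 00000
10010
01101
10001
00110
3) 00001
10001
01100
10001
00110
4) 01111
10101
01100
10001
00110
5) 01111
10001
00010
10101
00110
6) 01111
10101
01100
10001
00110
7) 01111
10101
01100
11001
11010
8) 01111
10101
11100
00001
01010
9) 01111
10101
11100
00101
00100
10) 10011
11101
11100
00101
00100
11) 10001
11010
11110
00101
00100
12) 10001
11010
11100
00010
00110
13) 10001
11010
11100
01010
11010
14) 11111
11110
11100
01010
11010
15) 11111
10110
00000
00010
11010
16) 11111
10110
01000
11110
10010
17) 11111
10110
01000
11100
10101
18) 11111
10110
01000
11110
10010
19) 11011
11000
01100
11110
10010
20) 00111
10000
01100
11110
10010
21) 00111
10000
01100
10110
01110

0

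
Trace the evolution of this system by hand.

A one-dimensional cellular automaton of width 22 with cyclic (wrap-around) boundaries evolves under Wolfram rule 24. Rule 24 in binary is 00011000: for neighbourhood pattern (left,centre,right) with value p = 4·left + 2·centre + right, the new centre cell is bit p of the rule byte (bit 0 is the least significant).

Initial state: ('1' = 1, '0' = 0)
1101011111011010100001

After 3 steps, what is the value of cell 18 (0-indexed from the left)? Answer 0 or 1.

0

k=0  1101011111011010100001
k=1  0000010000010000010001
k=2  1000001000001000001000
k=3  0100000100000100000100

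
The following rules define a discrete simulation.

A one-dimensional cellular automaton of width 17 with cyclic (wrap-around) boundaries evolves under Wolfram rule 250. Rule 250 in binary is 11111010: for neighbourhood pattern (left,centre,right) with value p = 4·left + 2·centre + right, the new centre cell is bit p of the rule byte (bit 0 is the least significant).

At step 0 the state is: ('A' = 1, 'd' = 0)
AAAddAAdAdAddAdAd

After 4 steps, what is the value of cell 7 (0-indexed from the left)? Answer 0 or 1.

1

t=0: AAAddAAdAdAddAdAd
t=1: AAAAAAAAdAdAAdAdA
t=2: AAAAAAAAAdAAAAdAA
t=3: AAAAAAAAAAAAAAAAA
t=4: AAAAAAAAAAAAAAAAA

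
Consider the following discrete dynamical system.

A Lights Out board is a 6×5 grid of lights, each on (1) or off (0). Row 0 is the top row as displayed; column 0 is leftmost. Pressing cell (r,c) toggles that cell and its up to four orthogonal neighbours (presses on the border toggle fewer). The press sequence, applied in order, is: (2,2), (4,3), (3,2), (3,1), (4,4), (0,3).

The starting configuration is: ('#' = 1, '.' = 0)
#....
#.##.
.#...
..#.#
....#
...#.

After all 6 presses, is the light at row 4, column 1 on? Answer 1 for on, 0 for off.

gen 0: #....
#.##.
.#...
..#.#
....#
...#.
gen 1: #....
#..#.
..##.
....#
....#
...#.
gen 2: #....
#..#.
..##.
...##
..##.
.....
gen 3: #....
#..#.
...#.
.##.#
...#.
.....
gen 4: #....
#..#.
.#.#.
#...#
.#.#.
.....
gen 5: #....
#..#.
.#.#.
#....
.#..#
....#
gen 6: #.###
#....
.#.#.
#....
.#..#
....#

1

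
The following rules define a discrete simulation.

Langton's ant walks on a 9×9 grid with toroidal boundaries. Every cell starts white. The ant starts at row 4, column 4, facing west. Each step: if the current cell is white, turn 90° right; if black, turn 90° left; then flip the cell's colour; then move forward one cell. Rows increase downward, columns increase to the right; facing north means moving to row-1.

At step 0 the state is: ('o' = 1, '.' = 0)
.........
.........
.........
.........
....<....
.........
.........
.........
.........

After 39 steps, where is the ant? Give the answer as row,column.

gen 0: .........
.........
.........
.........
....<....
.........
.........
.........
.........
gen 1: .........
.........
.........
....^....
....o....
.........
.........
.........
.........
gen 2: .........
.........
.........
....o>...
....o....
.........
.........
.........
.........
gen 3: .........
.........
.........
....oo...
....ov...
.........
.........
.........
.........
gen 4: .........
.........
.........
....oo...
....<o...
.........
.........
.........
.........
gen 5: .........
.........
.........
....oo...
.....o...
....v....
.........
.........
.........
gen 6: .........
.........
.........
....oo...
.....o...
...<o....
.........
.........
.........
gen 7: .........
.........
.........
....oo...
...^.o...
...oo....
.........
.........
.........
gen 8: .........
.........
.........
....oo...
...o>o...
...oo....
.........
.........
.........
gen 9: .........
.........
.........
....oo...
...ooo...
...ov....
.........
.........
.........
gen 10: .........
.........
.........
....oo...
...ooo...
...o.>...
.........
.........
.........
gen 11: .........
.........
.........
....oo...
...ooo...
...o.o...
.....v...
.........
.........
gen 12: .........
.........
.........
....oo...
...ooo...
...o.o...
....<o...
.........
.........
gen 13: .........
.........
.........
....oo...
...ooo...
...o^o...
....oo...
.........
.........
gen 14: .........
.........
.........
....oo...
...ooo...
...oo>...
....oo...
.........
.........
gen 15: .........
.........
.........
....oo...
...oo^...
...oo....
....oo...
.........
.........
gen 16: .........
.........
.........
....oo...
...o<....
...oo....
....oo...
.........
.........
gen 17: .........
.........
.........
....oo...
...o.....
...ov....
....oo...
.........
.........
gen 18: .........
.........
.........
....oo...
...o.....
...o.>...
....oo...
.........
.........
gen 19: .........
.........
.........
....oo...
...o.....
...o.o...
....ov...
.........
.........
gen 20: .........
.........
.........
....oo...
...o.....
...o.o...
....o.>..
.........
.........
gen 21: .........
.........
.........
....oo...
...o.....
...o.o...
....o.o..
......v..
.........
gen 22: .........
.........
.........
....oo...
...o.....
...o.o...
....o.o..
.....<o..
.........
gen 23: .........
.........
.........
....oo...
...o.....
...o.o...
....o^o..
.....oo..
.........
gen 24: .........
.........
.........
....oo...
...o.....
...o.o...
....oo>..
.....oo..
.........
gen 25: .........
.........
.........
....oo...
...o.....
...o.o^..
....oo...
.....oo..
.........
gen 26: .........
.........
.........
....oo...
...o.....
...o.oo>.
....oo...
.....oo..
.........
gen 27: .........
.........
.........
....oo...
...o.....
...o.ooo.
....oo.v.
.....oo..
.........
gen 28: .........
.........
.........
....oo...
...o.....
...o.ooo.
....oo<o.
.....oo..
.........
gen 29: .........
.........
.........
....oo...
...o.....
...o.o^o.
....oooo.
.....oo..
.........
gen 30: .........
.........
.........
....oo...
...o.....
...o.<.o.
....oooo.
.....oo..
.........
gen 31: .........
.........
.........
....oo...
...o.....
...o...o.
....ovoo.
.....oo..
.........
gen 32: .........
.........
.........
....oo...
...o.....
...o...o.
....o.>o.
.....oo..
.........
gen 33: .........
.........
.........
....oo...
...o.....
...o..^o.
....o..o.
.....oo..
.........
gen 34: .........
.........
.........
....oo...
...o.....
...o..o>.
....o..o.
.....oo..
.........
gen 35: .........
.........
.........
....oo...
...o...^.
...o..o..
....o..o.
.....oo..
.........
gen 36: .........
.........
.........
....oo...
...o...o>
...o..o..
....o..o.
.....oo..
.........
gen 37: .........
.........
.........
....oo...
...o...oo
...o..o.v
....o..o.
.....oo..
.........
gen 38: .........
.........
.........
....oo...
...o...oo
...o..o<o
....o..o.
.....oo..
.........
gen 39: .........
.........
.........
....oo...
...o...^o
...o..ooo
....o..o.
.....oo..
.........

4,7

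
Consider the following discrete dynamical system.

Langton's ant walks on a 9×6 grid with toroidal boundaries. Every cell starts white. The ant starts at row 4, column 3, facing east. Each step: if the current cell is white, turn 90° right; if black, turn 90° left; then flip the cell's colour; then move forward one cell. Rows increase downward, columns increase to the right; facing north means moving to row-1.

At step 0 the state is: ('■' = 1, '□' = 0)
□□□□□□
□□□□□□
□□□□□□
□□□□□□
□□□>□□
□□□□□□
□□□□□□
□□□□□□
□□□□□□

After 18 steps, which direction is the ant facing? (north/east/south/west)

west

[0] □□□□□□
□□□□□□
□□□□□□
□□□□□□
□□□>□□
□□□□□□
□□□□□□
□□□□□□
□□□□□□
[1] □□□□□□
□□□□□□
□□□□□□
□□□□□□
□□□■□□
□□□v□□
□□□□□□
□□□□□□
□□□□□□
[2] □□□□□□
□□□□□□
□□□□□□
□□□□□□
□□□■□□
□□<■□□
□□□□□□
□□□□□□
□□□□□□
[3] □□□□□□
□□□□□□
□□□□□□
□□□□□□
□□^■□□
□□■■□□
□□□□□□
□□□□□□
□□□□□□
[4] □□□□□□
□□□□□□
□□□□□□
□□□□□□
□□■>□□
□□■■□□
□□□□□□
□□□□□□
□□□□□□
[5] □□□□□□
□□□□□□
□□□□□□
□□□^□□
□□■□□□
□□■■□□
□□□□□□
□□□□□□
□□□□□□
[6] □□□□□□
□□□□□□
□□□□□□
□□□■>□
□□■□□□
□□■■□□
□□□□□□
□□□□□□
□□□□□□
[7] □□□□□□
□□□□□□
□□□□□□
□□□■■□
□□■□v□
□□■■□□
□□□□□□
□□□□□□
□□□□□□
[8] □□□□□□
□□□□□□
□□□□□□
□□□■■□
□□■<■□
□□■■□□
□□□□□□
□□□□□□
□□□□□□
[9] □□□□□□
□□□□□□
□□□□□□
□□□^■□
□□■■■□
□□■■□□
□□□□□□
□□□□□□
□□□□□□
[10] □□□□□□
□□□□□□
□□□□□□
□□<□■□
□□■■■□
□□■■□□
□□□□□□
□□□□□□
□□□□□□
[11] □□□□□□
□□□□□□
□□^□□□
□□■□■□
□□■■■□
□□■■□□
□□□□□□
□□□□□□
□□□□□□
[12] □□□□□□
□□□□□□
□□■>□□
□□■□■□
□□■■■□
□□■■□□
□□□□□□
□□□□□□
□□□□□□
[13] □□□□□□
□□□□□□
□□■■□□
□□■v■□
□□■■■□
□□■■□□
□□□□□□
□□□□□□
□□□□□□
[14] □□□□□□
□□□□□□
□□■■□□
□□<■■□
□□■■■□
□□■■□□
□□□□□□
□□□□□□
□□□□□□
[15] □□□□□□
□□□□□□
□□■■□□
□□□■■□
□□v■■□
□□■■□□
□□□□□□
□□□□□□
□□□□□□
[16] □□□□□□
□□□□□□
□□■■□□
□□□■■□
□□□>■□
□□■■□□
□□□□□□
□□□□□□
□□□□□□
[17] □□□□□□
□□□□□□
□□■■□□
□□□^■□
□□□□■□
□□■■□□
□□□□□□
□□□□□□
□□□□□□
[18] □□□□□□
□□□□□□
□□■■□□
□□<□■□
□□□□■□
□□■■□□
□□□□□□
□□□□□□
□□□□□□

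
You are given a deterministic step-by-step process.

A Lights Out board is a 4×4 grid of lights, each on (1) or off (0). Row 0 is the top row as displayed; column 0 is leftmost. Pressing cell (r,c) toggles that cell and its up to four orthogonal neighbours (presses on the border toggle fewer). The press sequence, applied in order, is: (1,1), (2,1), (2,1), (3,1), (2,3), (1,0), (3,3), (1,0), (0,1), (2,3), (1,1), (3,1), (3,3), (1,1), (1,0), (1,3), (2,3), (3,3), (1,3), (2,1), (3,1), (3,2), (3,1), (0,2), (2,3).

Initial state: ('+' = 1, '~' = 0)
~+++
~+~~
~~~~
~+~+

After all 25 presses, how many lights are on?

5

t=0: ~+++
~+~~
~~~~
~+~+
t=1: ~~++
+~+~
~+~~
~+~+
t=2: ~~++
+++~
+~+~
~~~+
t=3: ~~++
+~+~
~+~~
~+~+
t=4: ~~++
+~+~
~~~~
+~++
t=5: ~~++
+~++
~~++
+~+~
t=6: +~++
~+++
+~++
+~+~
t=7: +~++
~+++
+~+~
+~~+
t=8: ~~++
+~++
~~+~
+~~+
t=9: ++~+
++++
~~+~
+~~+
t=10: ++~+
+++~
~~~+
+~~~
t=11: +~~+
~~~~
~+~+
+~~~
t=12: +~~+
~~~~
~~~+
~++~
t=13: +~~+
~~~~
~~~~
~+~+
t=14: ++~+
+++~
~+~~
~+~+
t=15: ~+~+
~~+~
++~~
~+~+
t=16: ~+~~
~~~+
++~+
~+~+
t=17: ~+~~
~~~~
+++~
~+~~
t=18: ~+~~
~~~~
++++
~+++
t=19: ~+~+
~~++
+++~
~+++
t=20: ~+~+
~+++
~~~~
~~++
t=21: ~+~+
~+++
~+~~
++~+
t=22: ~+~+
~+++
~++~
+~+~
t=23: ~+~+
~+++
~~+~
~+~~
t=24: ~~+~
~+~+
~~+~
~+~~
t=25: ~~+~
~+~~
~~~+
~+~+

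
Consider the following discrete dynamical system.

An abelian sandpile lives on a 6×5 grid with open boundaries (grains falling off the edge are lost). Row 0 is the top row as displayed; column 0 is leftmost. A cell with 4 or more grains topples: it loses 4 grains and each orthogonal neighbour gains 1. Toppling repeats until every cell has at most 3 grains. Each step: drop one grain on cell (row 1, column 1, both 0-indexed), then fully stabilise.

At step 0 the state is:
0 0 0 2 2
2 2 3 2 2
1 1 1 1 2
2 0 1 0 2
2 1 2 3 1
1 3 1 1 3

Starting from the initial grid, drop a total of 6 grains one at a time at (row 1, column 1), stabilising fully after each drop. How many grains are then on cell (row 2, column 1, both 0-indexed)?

t=0: 0 0 0 2 2
2 2 3 2 2
1 1 1 1 2
2 0 1 0 2
2 1 2 3 1
1 3 1 1 3
t=1: 0 0 0 2 2
2 3 3 2 2
1 1 1 1 2
2 0 1 0 2
2 1 2 3 1
1 3 1 1 3
t=2: 0 1 1 2 2
3 1 0 3 2
1 2 2 1 2
2 0 1 0 2
2 1 2 3 1
1 3 1 1 3
t=3: 0 1 1 2 2
3 2 0 3 2
1 2 2 1 2
2 0 1 0 2
2 1 2 3 1
1 3 1 1 3
t=4: 0 1 1 2 2
3 3 0 3 2
1 2 2 1 2
2 0 1 0 2
2 1 2 3 1
1 3 1 1 3
t=5: 1 2 1 2 2
0 1 1 3 2
2 3 2 1 2
2 0 1 0 2
2 1 2 3 1
1 3 1 1 3
t=6: 1 2 1 2 2
0 2 1 3 2
2 3 2 1 2
2 0 1 0 2
2 1 2 3 1
1 3 1 1 3

3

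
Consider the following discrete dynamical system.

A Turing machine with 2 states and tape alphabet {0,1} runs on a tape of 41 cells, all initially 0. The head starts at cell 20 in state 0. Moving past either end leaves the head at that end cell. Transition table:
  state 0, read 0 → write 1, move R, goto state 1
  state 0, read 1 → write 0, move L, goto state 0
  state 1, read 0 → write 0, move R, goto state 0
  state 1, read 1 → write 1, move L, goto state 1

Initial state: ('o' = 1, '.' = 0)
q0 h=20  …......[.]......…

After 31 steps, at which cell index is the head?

gen 0: q0 h=20  …......[.]......…
gen 1: q1 h=21  ….....o[.]......…
gen 2: q0 h=22  …....o.[.]......…
gen 3: q1 h=23  …...o.o[.]......…
gen 4: q0 h=24  …..o.o.[.]......…
gen 5: q1 h=25  ….o.o.o[.]......…
gen 6: q0 h=26  …o.o.o.[.]......…
gen 7: q1 h=27  ….o.o.o[.]......…
gen 8: q0 h=28  …o.o.o.[.]......…
gen 9: q1 h=29  ….o.o.o[.]......…
gen 10: q0 h=30  …o.o.o.[.]......…
gen 11: q1 h=31  ….o.o.o[.]......…
gen 12: q0 h=32  …o.o.o.[.]......…
gen 13: q1 h=33  ….o.o.o[.]......…
gen 14: q0 h=34  …o.o.o.[.]......|
gen 15: q1 h=35  ….o.o.o[.].....|
gen 16: q0 h=36  …o.o.o.[.]....|
gen 17: q1 h=37  ….o.o.o[.]...|
gen 18: q0 h=38  …o.o.o.[.]..|
gen 19: q1 h=39  ….o.o.o[.].|
gen 20: q0 h=40  …o.o.o.[.]|
gen 21: q1 h=40  …o.o.o.[o]|
gen 22: q1 h=39  ….o.o.o[.]o|
gen 23: q0 h=40  …o.o.o.[o]|
gen 24: q0 h=39  ….o.o.o[.].|
gen 25: q1 h=40  …o.o.oo[.]|
gen 26: q0 h=40  …o.o.oo[.]|
gen 27: q1 h=40  …o.o.oo[o]|
gen 28: q1 h=39  ….o.o.o[o]o|
gen 29: q1 h=38  …o.o.o.[o]oo|
gen 30: q1 h=37  ….o.o.o[.]ooo|
gen 31: q0 h=38  …o.o.o.[o]oo|

38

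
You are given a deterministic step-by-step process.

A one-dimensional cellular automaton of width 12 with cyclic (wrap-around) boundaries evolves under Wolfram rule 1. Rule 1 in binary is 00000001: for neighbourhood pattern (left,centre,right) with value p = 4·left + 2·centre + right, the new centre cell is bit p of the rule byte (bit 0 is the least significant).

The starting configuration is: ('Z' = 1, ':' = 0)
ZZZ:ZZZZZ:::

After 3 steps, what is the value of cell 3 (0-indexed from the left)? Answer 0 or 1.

0) ZZZ:ZZZZZ:::
1) ::::::::::Z:
2) ZZZZZZZZZ:::
3) ::::::::::Z:

0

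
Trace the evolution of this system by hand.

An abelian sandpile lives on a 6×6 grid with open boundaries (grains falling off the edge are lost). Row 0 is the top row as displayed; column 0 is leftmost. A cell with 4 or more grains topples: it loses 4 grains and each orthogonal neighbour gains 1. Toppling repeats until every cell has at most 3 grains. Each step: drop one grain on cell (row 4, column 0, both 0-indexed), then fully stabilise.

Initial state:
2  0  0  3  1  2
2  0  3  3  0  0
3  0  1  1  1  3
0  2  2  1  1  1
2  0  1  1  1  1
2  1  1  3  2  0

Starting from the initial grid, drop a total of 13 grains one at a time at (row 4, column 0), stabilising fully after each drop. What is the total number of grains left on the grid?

52

gen 0: 2  0  0  3  1  2
2  0  3  3  0  0
3  0  1  1  1  3
0  2  2  1  1  1
2  0  1  1  1  1
2  1  1  3  2  0
gen 1: 2  0  0  3  1  2
2  0  3  3  0  0
3  0  1  1  1  3
0  2  2  1  1  1
3  0  1  1  1  1
2  1  1  3  2  0
gen 2: 2  0  0  3  1  2
2  0  3  3  0  0
3  0  1  1  1  3
1  2  2  1  1  1
0  1  1  1  1  1
3  1  1  3  2  0
gen 3: 2  0  0  3  1  2
2  0  3  3  0  0
3  0  1  1  1  3
1  2  2  1  1  1
1  1  1  1  1  1
3  1  1  3  2  0
gen 4: 2  0  0  3  1  2
2  0  3  3  0  0
3  0  1  1  1  3
1  2  2  1  1  1
2  1  1  1  1  1
3  1  1  3  2  0
gen 5: 2  0  0  3  1  2
2  0  3  3  0  0
3  0  1  1  1  3
1  2  2  1  1  1
3  1  1  1  1  1
3  1  1  3  2  0
gen 6: 2  0  0  3  1  2
2  0  3  3  0  0
3  0  1  1  1  3
2  2  2  1  1  1
1  2  1  1  1  1
0  2  1  3  2  0
gen 7: 2  0  0  3  1  2
2  0  3  3  0  0
3  0  1  1  1  3
2  2  2  1  1  1
2  2  1  1  1  1
0  2  1  3  2  0
gen 8: 2  0  0  3  1  2
2  0  3  3  0  0
3  0  1  1  1  3
2  2  2  1  1  1
3  2  1  1  1  1
0  2  1  3  2  0
gen 9: 2  0  0  3  1  2
2  0  3  3  0  0
3  0  1  1  1  3
3  2  2  1  1  1
0  3  1  1  1  1
1  2  1  3  2  0
gen 10: 2  0  0  3  1  2
2  0  3  3  0  0
3  0  1  1  1  3
3  2  2  1  1  1
1  3  1  1  1  1
1  2  1  3  2  0
gen 11: 2  0  0  3  1  2
2  0  3  3  0  0
3  0  1  1  1  3
3  2  2  1  1  1
2  3  1  1  1  1
1  2  1  3  2  0
gen 12: 2  0  0  3  1  2
2  0  3  3  0  0
3  0  1  1  1  3
3  2  2  1  1  1
3  3  1  1  1  1
1  2  1  3  2  0
gen 13: 2  0  0  3  1  2
3  0  3  3  0  0
0  2  1  1  1  3
2  0  3  1  1  1
2  1  2  1  1  1
2  3  1  3  2  0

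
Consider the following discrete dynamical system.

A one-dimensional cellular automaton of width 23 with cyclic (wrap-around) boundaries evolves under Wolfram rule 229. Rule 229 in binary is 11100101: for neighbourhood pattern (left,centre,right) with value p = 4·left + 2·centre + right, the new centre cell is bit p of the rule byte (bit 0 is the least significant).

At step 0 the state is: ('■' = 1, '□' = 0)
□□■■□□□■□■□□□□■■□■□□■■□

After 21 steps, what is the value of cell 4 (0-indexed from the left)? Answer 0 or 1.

t=0: □□■■□□□■□■□□□□■■□■□□■■□
t=1: ■□□■□■□■■■□■■□□■■■□□□■□
t=2: ■□□■■■■□■■■□■□□□■■□■□■■
t=3: ■□□□■■■■□■■■■□■□□■■■■□■
t=4: ■□■□□■■■■□■■■■■□□□■■■■□
t=5: ■■■□□□■■■■□■■■■□■□□■■■■
t=6: ■■■□■□□■■■■□■■■■■□□□■■■
t=7: ■■■■■□□□■■■■□■■■■□■□□■■
t=8: ■■■■■□■□□■■■■□■■■■■□□□■
t=9: ■■■■■■■□□□■■■■□■■■■□■□□
t=10: □■■■■■■□■□□■■■■□■■■■■□□
t=11: □□■■■■■■■□□□■■■■□■■■■□■
t=12: □□□■■■■■■□■□□■■■■□■■■■■
t=13: □■□□■■■■■■■□□□■■■■□■■■■
t=14: ■■□□□■■■■■■□■□□■■■■□■■■
t=15: ■■□■□□■■■■■■■□□□■■■■□■■
t=16: ■■■■□□□■■■■■■□■□□■■■■□■
t=17: ■■■■□■□□■■■■■■■□□□■■■■□
t=18: □■■■■■□□□■■■■■■□■□□■■■■
t=19: ■□■■■■□■□□■■■■■■■□□□■■■
t=20: ■■□■■■■■□□□■■■■■■□■□□■■
t=21: ■■■□■■■■□■□□■■■■■■■□□□■

1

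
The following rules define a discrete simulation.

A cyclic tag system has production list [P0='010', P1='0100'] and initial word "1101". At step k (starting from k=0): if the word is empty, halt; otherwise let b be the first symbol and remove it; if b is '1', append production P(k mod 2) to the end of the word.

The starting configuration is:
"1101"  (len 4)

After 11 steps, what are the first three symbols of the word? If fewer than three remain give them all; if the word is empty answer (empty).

step 0: "1101"  (len 4)
step 1: "101010"  (len 6)
step 2: "010100100"  (len 9)
step 3: "10100100"  (len 8)
step 4: "01001000100"  (len 11)
step 5: "1001000100"  (len 10)
step 6: "0010001000100"  (len 13)
step 7: "010001000100"  (len 12)
step 8: "10001000100"  (len 11)
step 9: "0001000100010"  (len 13)
step 10: "001000100010"  (len 12)
step 11: "01000100010"  (len 11)

010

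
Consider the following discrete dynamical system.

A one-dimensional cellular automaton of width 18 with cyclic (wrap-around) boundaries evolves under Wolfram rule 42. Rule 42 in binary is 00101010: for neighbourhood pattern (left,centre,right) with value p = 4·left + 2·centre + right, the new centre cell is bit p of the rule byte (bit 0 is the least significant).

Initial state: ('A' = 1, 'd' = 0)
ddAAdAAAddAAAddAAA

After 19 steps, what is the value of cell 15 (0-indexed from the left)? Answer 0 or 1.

1

step 0: ddAAdAAAddAAAddAAA
step 1: dAAdAAdddAAdddAAdd
step 2: AAdAAdddAAdddAAddd
step 3: AdAAdddAAdddAAdddA
step 4: dAAdddAAdddAAdddAA
step 5: AAdddAAdddAAdddAAd
step 6: AdddAAdddAAdddAAdA
step 7: dddAAdddAAdddAAdAA
step 8: ddAAdddAAdddAAdAAd
step 9: dAAdddAAdddAAdAAdd
step 10: AAdddAAdddAAdAAddd
step 11: AdddAAdddAAdAAdddA
step 12: dddAAdddAAdAAdddAA
step 13: ddAAdddAAdAAdddAAd
step 14: dAAdddAAdAAdddAAdd
step 15: AAdddAAdAAdddAAddd
step 16: AdddAAdAAdddAAdddA
step 17: dddAAdAAdddAAdddAA
step 18: ddAAdAAdddAAdddAAd
step 19: dAAdAAdddAAdddAAdd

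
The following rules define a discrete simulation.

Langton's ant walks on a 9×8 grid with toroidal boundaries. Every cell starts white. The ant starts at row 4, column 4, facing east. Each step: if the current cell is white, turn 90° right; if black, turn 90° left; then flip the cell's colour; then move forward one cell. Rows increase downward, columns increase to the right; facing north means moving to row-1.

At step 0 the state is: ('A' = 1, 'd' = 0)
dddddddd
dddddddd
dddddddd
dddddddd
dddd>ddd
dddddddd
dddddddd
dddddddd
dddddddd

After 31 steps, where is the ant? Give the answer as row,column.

2,3

step 0: dddddddd
dddddddd
dddddddd
dddddddd
dddd>ddd
dddddddd
dddddddd
dddddddd
dddddddd
step 1: dddddddd
dddddddd
dddddddd
dddddddd
ddddAddd
ddddvddd
dddddddd
dddddddd
dddddddd
step 2: dddddddd
dddddddd
dddddddd
dddddddd
ddddAddd
ddd<Addd
dddddddd
dddddddd
dddddddd
step 3: dddddddd
dddddddd
dddddddd
dddddddd
ddd^Addd
dddAAddd
dddddddd
dddddddd
dddddddd
step 4: dddddddd
dddddddd
dddddddd
dddddddd
dddA>ddd
dddAAddd
dddddddd
dddddddd
dddddddd
step 5: dddddddd
dddddddd
dddddddd
dddd^ddd
dddAdddd
dddAAddd
dddddddd
dddddddd
dddddddd
step 6: dddddddd
dddddddd
dddddddd
ddddA>dd
dddAdddd
dddAAddd
dddddddd
dddddddd
dddddddd
step 7: dddddddd
dddddddd
dddddddd
ddddAAdd
dddAdvdd
dddAAddd
dddddddd
dddddddd
dddddddd
step 8: dddddddd
dddddddd
dddddddd
ddddAAdd
dddA<Add
dddAAddd
dddddddd
dddddddd
dddddddd
step 9: dddddddd
dddddddd
dddddddd
dddd^Add
dddAAAdd
dddAAddd
dddddddd
dddddddd
dddddddd
step 10: dddddddd
dddddddd
dddddddd
ddd<dAdd
dddAAAdd
dddAAddd
dddddddd
dddddddd
dddddddd
step 11: dddddddd
dddddddd
ddd^dddd
dddAdAdd
dddAAAdd
dddAAddd
dddddddd
dddddddd
dddddddd
step 12: dddddddd
dddddddd
dddA>ddd
dddAdAdd
dddAAAdd
dddAAddd
dddddddd
dddddddd
dddddddd
step 13: dddddddd
dddddddd
dddAAddd
dddAvAdd
dddAAAdd
dddAAddd
dddddddd
dddddddd
dddddddd
step 14: dddddddd
dddddddd
dddAAddd
ddd<AAdd
dddAAAdd
dddAAddd
dddddddd
dddddddd
dddddddd
step 15: dddddddd
dddddddd
dddAAddd
ddddAAdd
dddvAAdd
dddAAddd
dddddddd
dddddddd
dddddddd
step 16: dddddddd
dddddddd
dddAAddd
ddddAAdd
dddd>Add
dddAAddd
dddddddd
dddddddd
dddddddd
step 17: dddddddd
dddddddd
dddAAddd
dddd^Add
dddddAdd
dddAAddd
dddddddd
dddddddd
dddddddd
step 18: dddddddd
dddddddd
dddAAddd
ddd<dAdd
dddddAdd
dddAAddd
dddddddd
dddddddd
dddddddd
step 19: dddddddd
dddddddd
ddd^Addd
dddAdAdd
dddddAdd
dddAAddd
dddddddd
dddddddd
dddddddd
step 20: dddddddd
dddddddd
dd<dAddd
dddAdAdd
dddddAdd
dddAAddd
dddddddd
dddddddd
dddddddd
step 21: dddddddd
dd^ddddd
ddAdAddd
dddAdAdd
dddddAdd
dddAAddd
dddddddd
dddddddd
dddddddd
step 22: dddddddd
ddA>dddd
ddAdAddd
dddAdAdd
dddddAdd
dddAAddd
dddddddd
dddddddd
dddddddd
step 23: dddddddd
ddAAdddd
ddAvAddd
dddAdAdd
dddddAdd
dddAAddd
dddddddd
dddddddd
dddddddd
step 24: dddddddd
ddAAdddd
dd<AAddd
dddAdAdd
dddddAdd
dddAAddd
dddddddd
dddddddd
dddddddd
step 25: dddddddd
ddAAdddd
dddAAddd
ddvAdAdd
dddddAdd
dddAAddd
dddddddd
dddddddd
dddddddd
step 26: dddddddd
ddAAdddd
dddAAddd
d<AAdAdd
dddddAdd
dddAAddd
dddddddd
dddddddd
dddddddd
step 27: dddddddd
ddAAdddd
d^dAAddd
dAAAdAdd
dddddAdd
dddAAddd
dddddddd
dddddddd
dddddddd
step 28: dddddddd
ddAAdddd
dA>AAddd
dAAAdAdd
dddddAdd
dddAAddd
dddddddd
dddddddd
dddddddd
step 29: dddddddd
ddAAdddd
dAAAAddd
dAvAdAdd
dddddAdd
dddAAddd
dddddddd
dddddddd
dddddddd
step 30: dddddddd
ddAAdddd
dAAAAddd
dAd>dAdd
dddddAdd
dddAAddd
dddddddd
dddddddd
dddddddd
step 31: dddddddd
ddAAdddd
dAA^Addd
dAdddAdd
dddddAdd
dddAAddd
dddddddd
dddddddd
dddddddd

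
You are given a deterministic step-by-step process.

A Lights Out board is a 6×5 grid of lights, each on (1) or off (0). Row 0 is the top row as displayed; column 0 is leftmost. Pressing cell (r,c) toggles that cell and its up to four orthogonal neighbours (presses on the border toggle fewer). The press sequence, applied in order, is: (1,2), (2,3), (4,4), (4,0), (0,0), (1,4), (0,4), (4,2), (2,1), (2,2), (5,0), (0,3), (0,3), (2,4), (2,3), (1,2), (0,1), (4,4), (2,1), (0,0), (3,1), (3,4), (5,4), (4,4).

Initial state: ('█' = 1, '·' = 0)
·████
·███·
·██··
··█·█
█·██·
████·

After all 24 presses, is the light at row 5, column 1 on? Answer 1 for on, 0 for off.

0) ·████
·███·
·██··
··█·█
█·██·
████·
1) ·█·██
·····
·█···
··█·█
█·██·
████·
2) ·█·██
···█·
·████
··███
█·██·
████·
3) ·█·██
···█·
·████
··██·
█·█·█
█████
4) ·█·██
···█·
·████
█·██·
·██·█
·████
5) █··██
█··█·
·████
█·██·
·██·█
·████
6) █··█·
█···█
·███·
█·██·
·██·█
·████
7) █···█
█····
·███·
█·██·
·██·█
·████
8) █···█
█····
·███·
█··█·
···██
·█·██
9) █···█
██···
█··█·
██·█·
···██
·█·██
10) █···█
███··
███··
████·
···██
·█·██
11) █···█
███··
███··
████·
█··██
█··██
12) █·██·
████·
███··
████·
█··██
█··██
13) █···█
███··
███··
████·
█··██
█··██
14) █···█
███·█
█████
█████
█··██
█··██
15) █···█
█████
██···
███·█
█··██
█··██
16) █·█·█
█···█
███··
███·█
█··██
█··██
17) ·█··█
██··█
███··
███·█
█··██
█··██
18) ·█··█
██··█
███··
███··
█····
█··█·
19) ·█··█
█···█
·····
█·█··
█····
█··█·
20) █···█
····█
·····
█·█··
█····
█··█·
21) █···█
····█
·█···
·█···
██···
█··█·
22) █···█
····█
·█··█
·█·██
██··█
█··█·
23) █···█
····█
·█··█
·█·██
██···
█···█
24) █···█
····█
·█··█
·█·█·
██·██
█····

0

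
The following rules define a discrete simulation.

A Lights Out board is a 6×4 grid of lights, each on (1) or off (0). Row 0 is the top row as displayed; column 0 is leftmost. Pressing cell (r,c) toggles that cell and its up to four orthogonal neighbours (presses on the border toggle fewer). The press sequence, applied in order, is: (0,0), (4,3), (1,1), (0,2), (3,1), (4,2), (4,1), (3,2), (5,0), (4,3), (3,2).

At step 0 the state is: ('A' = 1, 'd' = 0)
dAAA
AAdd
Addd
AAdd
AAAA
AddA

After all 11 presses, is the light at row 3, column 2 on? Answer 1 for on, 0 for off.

0

k=0  dAAA
AAdd
Addd
AAdd
AAAA
AddA
k=1  AdAA
dAdd
Addd
AAdd
AAAA
AddA
k=2  AdAA
dAdd
Addd
AAdA
AAdd
Addd
k=3  AAAA
AdAd
AAdd
AAdA
AAdd
Addd
k=4  Addd
Addd
AAdd
AAdA
AAdd
Addd
k=5  Addd
Addd
Addd
ddAA
Addd
Addd
k=6  Addd
Addd
Addd
dddA
AAAA
AdAd
k=7  Addd
Addd
Addd
dAdA
dddA
AAAd
k=8  Addd
Addd
AdAd
ddAd
ddAA
AAAd
k=9  Addd
Addd
AdAd
ddAd
AdAA
ddAd
k=10  Addd
Addd
AdAd
ddAA
Addd
ddAA
k=11  Addd
Addd
Addd
dAdd
AdAd
ddAA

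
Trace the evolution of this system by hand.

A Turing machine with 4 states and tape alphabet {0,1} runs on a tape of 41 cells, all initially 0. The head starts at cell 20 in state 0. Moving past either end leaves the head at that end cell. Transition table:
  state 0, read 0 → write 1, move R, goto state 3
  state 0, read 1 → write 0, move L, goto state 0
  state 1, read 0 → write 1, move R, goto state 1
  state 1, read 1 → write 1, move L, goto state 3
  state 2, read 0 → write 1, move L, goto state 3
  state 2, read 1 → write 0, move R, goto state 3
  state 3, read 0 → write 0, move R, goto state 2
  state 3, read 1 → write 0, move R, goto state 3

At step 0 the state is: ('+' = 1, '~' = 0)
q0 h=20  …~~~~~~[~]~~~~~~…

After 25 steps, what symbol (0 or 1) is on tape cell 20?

1

step 0: q0 h=20  …~~~~~~[~]~~~~~~…
step 1: q3 h=21  …~~~~~+[~]~~~~~~…
step 2: q2 h=22  …~~~~+~[~]~~~~~~…
step 3: q3 h=21  …~~~~~+[~]+~~~~~…
step 4: q2 h=22  …~~~~+~[+]~~~~~~…
step 5: q3 h=23  …~~~+~~[~]~~~~~~…
step 6: q2 h=24  …~~+~~~[~]~~~~~~…
step 7: q3 h=23  …~~~+~~[~]+~~~~~…
step 8: q2 h=24  …~~+~~~[+]~~~~~~…
step 9: q3 h=25  …~+~~~~[~]~~~~~~…
step 10: q2 h=26  …+~~~~~[~]~~~~~~…
step 11: q3 h=25  …~+~~~~[~]+~~~~~…
step 12: q2 h=26  …+~~~~~[+]~~~~~~…
step 13: q3 h=27  …~~~~~~[~]~~~~~~…
step 14: q2 h=28  …~~~~~~[~]~~~~~~…
step 15: q3 h=27  …~~~~~~[~]+~~~~~…
step 16: q2 h=28  …~~~~~~[+]~~~~~~…
step 17: q3 h=29  …~~~~~~[~]~~~~~~…
step 18: q2 h=30  …~~~~~~[~]~~~~~~…
step 19: q3 h=29  …~~~~~~[~]+~~~~~…
step 20: q2 h=30  …~~~~~~[+]~~~~~~…
step 21: q3 h=31  …~~~~~~[~]~~~~~~…
step 22: q2 h=32  …~~~~~~[~]~~~~~~…
step 23: q3 h=31  …~~~~~~[~]+~~~~~…
step 24: q2 h=32  …~~~~~~[+]~~~~~~…
step 25: q3 h=33  …~~~~~~[~]~~~~~~…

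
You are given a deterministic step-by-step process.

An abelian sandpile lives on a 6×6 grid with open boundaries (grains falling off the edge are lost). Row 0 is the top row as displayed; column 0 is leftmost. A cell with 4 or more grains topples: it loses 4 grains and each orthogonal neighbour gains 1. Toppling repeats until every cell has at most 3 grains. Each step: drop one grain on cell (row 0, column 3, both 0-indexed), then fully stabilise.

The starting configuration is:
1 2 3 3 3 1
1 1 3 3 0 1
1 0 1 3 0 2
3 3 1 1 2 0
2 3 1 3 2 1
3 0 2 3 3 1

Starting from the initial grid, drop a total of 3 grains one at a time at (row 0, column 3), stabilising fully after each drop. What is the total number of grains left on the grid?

62

step 0: 1 2 3 3 3 1
1 1 3 3 0 1
1 0 1 3 0 2
3 3 1 1 2 0
2 3 1 3 2 1
3 0 2 3 3 1
step 1: 1 3 1 3 0 2
1 2 1 2 2 1
1 0 3 0 1 2
3 3 1 2 2 0
2 3 1 3 2 1
3 0 2 3 3 1
step 2: 1 3 2 0 1 2
1 2 1 3 2 1
1 0 3 0 1 2
3 3 1 2 2 0
2 3 1 3 2 1
3 0 2 3 3 1
step 3: 1 3 2 1 1 2
1 2 1 3 2 1
1 0 3 0 1 2
3 3 1 2 2 0
2 3 1 3 2 1
3 0 2 3 3 1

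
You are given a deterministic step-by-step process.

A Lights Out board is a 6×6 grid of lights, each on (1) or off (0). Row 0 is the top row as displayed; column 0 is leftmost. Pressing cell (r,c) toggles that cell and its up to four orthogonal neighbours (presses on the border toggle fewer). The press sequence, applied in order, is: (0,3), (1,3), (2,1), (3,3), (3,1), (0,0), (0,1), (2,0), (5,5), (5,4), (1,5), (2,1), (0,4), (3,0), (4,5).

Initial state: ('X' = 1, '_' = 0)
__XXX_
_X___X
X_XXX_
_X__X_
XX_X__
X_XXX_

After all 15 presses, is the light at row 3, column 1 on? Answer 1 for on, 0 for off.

t=0: __XXX_
_X___X
X_XXX_
_X__X_
XX_X__
X_XXX_
t=1: ______
_X_X_X
X_XXX_
_X__X_
XX_X__
X_XXX_
t=2: ___X__
_XX_XX
X_X_X_
_X__X_
XX_X__
X_XXX_
t=3: ___X__
__X_XX
_X__X_
____X_
XX_X__
X_XXX_
t=4: ___X__
__X_XX
_X_XX_
__XX__
XX____
X_XXX_
t=5: ___X__
__X_XX
___XX_
XX_X__
X_____
X_XXX_
t=6: XX_X__
X_X_XX
___XX_
XX_X__
X_____
X_XXX_
t=7: __XX__
XXX_XX
___XX_
XX_X__
X_____
X_XXX_
t=8: __XX__
_XX_XX
XX_XX_
_X_X__
X_____
X_XXX_
t=9: __XX__
_XX_XX
XX_XX_
_X_X__
X____X
X_XX_X
t=10: __XX__
_XX_XX
XX_XX_
_X_X__
X___XX
X_X_X_
t=11: __XX_X
_XX___
XX_XXX
_X_X__
X___XX
X_X_X_
t=12: __XX_X
__X___
__XXXX
___X__
X___XX
X_X_X_
t=13: __X_X_
__X_X_
__XXXX
___X__
X___XX
X_X_X_
t=14: __X_X_
__X_X_
X_XXXX
XX_X__
____XX
X_X_X_
t=15: __X_X_
__X_X_
X_XXXX
XX_X_X
______
X_X_XX

1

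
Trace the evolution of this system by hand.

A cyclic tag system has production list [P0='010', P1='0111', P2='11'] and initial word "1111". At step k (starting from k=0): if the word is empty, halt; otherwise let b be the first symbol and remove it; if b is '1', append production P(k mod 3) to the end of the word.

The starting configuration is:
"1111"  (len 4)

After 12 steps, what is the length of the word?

gen 0: "1111"  (len 4)
gen 1: "111010"  (len 6)
gen 2: "110100111"  (len 9)
gen 3: "1010011111"  (len 10)
gen 4: "010011111010"  (len 12)
gen 5: "10011111010"  (len 11)
gen 6: "001111101011"  (len 12)
gen 7: "01111101011"  (len 11)
gen 8: "1111101011"  (len 10)
gen 9: "11110101111"  (len 11)
gen 10: "1110101111010"  (len 13)
gen 11: "1101011110100111"  (len 16)
gen 12: "10101111010011111"  (len 17)

17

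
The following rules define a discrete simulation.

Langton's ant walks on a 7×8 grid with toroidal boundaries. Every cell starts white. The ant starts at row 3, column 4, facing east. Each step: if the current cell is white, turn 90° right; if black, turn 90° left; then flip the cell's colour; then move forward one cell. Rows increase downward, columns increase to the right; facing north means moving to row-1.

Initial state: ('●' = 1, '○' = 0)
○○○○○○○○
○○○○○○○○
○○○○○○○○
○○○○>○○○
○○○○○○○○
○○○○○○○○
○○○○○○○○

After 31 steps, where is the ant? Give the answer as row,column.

gen 0: ○○○○○○○○
○○○○○○○○
○○○○○○○○
○○○○>○○○
○○○○○○○○
○○○○○○○○
○○○○○○○○
gen 1: ○○○○○○○○
○○○○○○○○
○○○○○○○○
○○○○●○○○
○○○○v○○○
○○○○○○○○
○○○○○○○○
gen 2: ○○○○○○○○
○○○○○○○○
○○○○○○○○
○○○○●○○○
○○○<●○○○
○○○○○○○○
○○○○○○○○
gen 3: ○○○○○○○○
○○○○○○○○
○○○○○○○○
○○○^●○○○
○○○●●○○○
○○○○○○○○
○○○○○○○○
gen 4: ○○○○○○○○
○○○○○○○○
○○○○○○○○
○○○●>○○○
○○○●●○○○
○○○○○○○○
○○○○○○○○
gen 5: ○○○○○○○○
○○○○○○○○
○○○○^○○○
○○○●○○○○
○○○●●○○○
○○○○○○○○
○○○○○○○○
gen 6: ○○○○○○○○
○○○○○○○○
○○○○●>○○
○○○●○○○○
○○○●●○○○
○○○○○○○○
○○○○○○○○
gen 7: ○○○○○○○○
○○○○○○○○
○○○○●●○○
○○○●○v○○
○○○●●○○○
○○○○○○○○
○○○○○○○○
gen 8: ○○○○○○○○
○○○○○○○○
○○○○●●○○
○○○●<●○○
○○○●●○○○
○○○○○○○○
○○○○○○○○
gen 9: ○○○○○○○○
○○○○○○○○
○○○○^●○○
○○○●●●○○
○○○●●○○○
○○○○○○○○
○○○○○○○○
gen 10: ○○○○○○○○
○○○○○○○○
○○○<○●○○
○○○●●●○○
○○○●●○○○
○○○○○○○○
○○○○○○○○
gen 11: ○○○○○○○○
○○○^○○○○
○○○●○●○○
○○○●●●○○
○○○●●○○○
○○○○○○○○
○○○○○○○○
gen 12: ○○○○○○○○
○○○●>○○○
○○○●○●○○
○○○●●●○○
○○○●●○○○
○○○○○○○○
○○○○○○○○
gen 13: ○○○○○○○○
○○○●●○○○
○○○●v●○○
○○○●●●○○
○○○●●○○○
○○○○○○○○
○○○○○○○○
gen 14: ○○○○○○○○
○○○●●○○○
○○○<●●○○
○○○●●●○○
○○○●●○○○
○○○○○○○○
○○○○○○○○
gen 15: ○○○○○○○○
○○○●●○○○
○○○○●●○○
○○○v●●○○
○○○●●○○○
○○○○○○○○
○○○○○○○○
gen 16: ○○○○○○○○
○○○●●○○○
○○○○●●○○
○○○○>●○○
○○○●●○○○
○○○○○○○○
○○○○○○○○
gen 17: ○○○○○○○○
○○○●●○○○
○○○○^●○○
○○○○○●○○
○○○●●○○○
○○○○○○○○
○○○○○○○○
gen 18: ○○○○○○○○
○○○●●○○○
○○○<○●○○
○○○○○●○○
○○○●●○○○
○○○○○○○○
○○○○○○○○
gen 19: ○○○○○○○○
○○○^●○○○
○○○●○●○○
○○○○○●○○
○○○●●○○○
○○○○○○○○
○○○○○○○○
gen 20: ○○○○○○○○
○○<○●○○○
○○○●○●○○
○○○○○●○○
○○○●●○○○
○○○○○○○○
○○○○○○○○
gen 21: ○○^○○○○○
○○●○●○○○
○○○●○●○○
○○○○○●○○
○○○●●○○○
○○○○○○○○
○○○○○○○○
gen 22: ○○●>○○○○
○○●○●○○○
○○○●○●○○
○○○○○●○○
○○○●●○○○
○○○○○○○○
○○○○○○○○
gen 23: ○○●●○○○○
○○●v●○○○
○○○●○●○○
○○○○○●○○
○○○●●○○○
○○○○○○○○
○○○○○○○○
gen 24: ○○●●○○○○
○○<●●○○○
○○○●○●○○
○○○○○●○○
○○○●●○○○
○○○○○○○○
○○○○○○○○
gen 25: ○○●●○○○○
○○○●●○○○
○○v●○●○○
○○○○○●○○
○○○●●○○○
○○○○○○○○
○○○○○○○○
gen 26: ○○●●○○○○
○○○●●○○○
○<●●○●○○
○○○○○●○○
○○○●●○○○
○○○○○○○○
○○○○○○○○
gen 27: ○○●●○○○○
○^○●●○○○
○●●●○●○○
○○○○○●○○
○○○●●○○○
○○○○○○○○
○○○○○○○○
gen 28: ○○●●○○○○
○●>●●○○○
○●●●○●○○
○○○○○●○○
○○○●●○○○
○○○○○○○○
○○○○○○○○
gen 29: ○○●●○○○○
○●●●●○○○
○●v●○●○○
○○○○○●○○
○○○●●○○○
○○○○○○○○
○○○○○○○○
gen 30: ○○●●○○○○
○●●●●○○○
○●○>○●○○
○○○○○●○○
○○○●●○○○
○○○○○○○○
○○○○○○○○
gen 31: ○○●●○○○○
○●●^●○○○
○●○○○●○○
○○○○○●○○
○○○●●○○○
○○○○○○○○
○○○○○○○○

1,3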